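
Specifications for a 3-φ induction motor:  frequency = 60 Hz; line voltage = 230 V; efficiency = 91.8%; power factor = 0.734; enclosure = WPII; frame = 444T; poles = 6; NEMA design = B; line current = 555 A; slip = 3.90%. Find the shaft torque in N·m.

P_in = √3·V·I·cosφ = 1.732 × 230 × 555 × 0.734 = 162280 W
P_out = η·P_in = 0.918 × 162280 = 148973 W
n_s = 120×60/6 = 1200 rpm; n = 1200×(1−0.039) = 1153 rpm
ω = 2π×1153/60 = 120.7 rad/s
τ = P_out/ω = 148973/120.7 = 1230 N·m

1230 N·m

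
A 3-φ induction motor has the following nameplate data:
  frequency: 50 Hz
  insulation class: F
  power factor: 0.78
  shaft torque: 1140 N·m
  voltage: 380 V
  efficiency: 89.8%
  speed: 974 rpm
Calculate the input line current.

ω = 2π×974/60 = 102 rad/s; P_out = τω = 1140 × 102 = 116280 W
P_in = P_out / η = 116280 / 0.898 = 129488 W
I_L = P_in / (√3·V_L·cosφ) = 129488 / (1.732 × 380 × 0.78) = 252 A

252 A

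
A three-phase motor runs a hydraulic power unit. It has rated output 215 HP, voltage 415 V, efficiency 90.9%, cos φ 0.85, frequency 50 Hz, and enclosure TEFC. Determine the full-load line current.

289 A

P_out = 215 × 746 = 160390 W
P_in = P_out / η = 160390 / 0.909 = 176447 W
I_L = P_in / (√3·V_L·cosφ) = 176447 / (1.732 × 415 × 0.85) = 289 A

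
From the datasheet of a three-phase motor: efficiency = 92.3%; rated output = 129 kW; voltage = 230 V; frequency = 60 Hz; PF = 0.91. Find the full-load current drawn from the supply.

P_out = 129 kW = 129000 W
P_in = P_out / η = 129000 / 0.923 = 139762 W
I_L = P_in / (√3·V_L·cosφ) = 139762 / (1.732 × 230 × 0.91) = 386 A

386 A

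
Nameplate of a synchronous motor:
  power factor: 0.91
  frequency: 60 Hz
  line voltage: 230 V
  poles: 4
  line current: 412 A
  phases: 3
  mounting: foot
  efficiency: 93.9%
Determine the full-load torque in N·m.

744 N·m

P_in = √3·V·I·cosφ = 1.732 × 230 × 412 × 0.91 = 149353 W
P_out = η·P_in = 0.939 × 149353 = 140242 W
n = n_s = 120×60/4 = 1800 rpm (synchronous)
ω = 2π×1800/60 = 188.5 rad/s
τ = P_out/ω = 140242/188.5 = 744 N·m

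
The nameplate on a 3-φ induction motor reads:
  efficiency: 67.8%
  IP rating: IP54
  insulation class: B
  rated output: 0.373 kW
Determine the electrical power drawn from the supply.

P_out = 373 W
P_in = P_out/η = 373/0.678 = 550 W = 0.55 kW

0.55 kW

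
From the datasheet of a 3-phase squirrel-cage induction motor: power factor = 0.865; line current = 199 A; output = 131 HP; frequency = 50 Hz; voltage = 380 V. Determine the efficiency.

86.3 %

P_out = 131 × 746 = 97726 W
P_in = √3·V_L·I_L·cosφ = 1.732 × 380 × 199 × 0.865 = 113292 W
η = P_out / P_in = 97726 / 113292 = 0.863 = 86.3%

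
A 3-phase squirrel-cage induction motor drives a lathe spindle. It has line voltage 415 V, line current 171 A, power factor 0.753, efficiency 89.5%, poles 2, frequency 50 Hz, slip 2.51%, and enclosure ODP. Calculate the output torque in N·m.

P_in = √3·V·I·cosφ = 1.732 × 415 × 171 × 0.753 = 92552 W
P_out = η·P_in = 0.895 × 92552 = 82834 W
n_s = 120×50/2 = 3000 rpm; n = 3000×(1−0.0251) = 2925 rpm
ω = 2π×2925/60 = 306.3 rad/s
τ = P_out/ω = 82834/306.3 = 270 N·m

270 N·m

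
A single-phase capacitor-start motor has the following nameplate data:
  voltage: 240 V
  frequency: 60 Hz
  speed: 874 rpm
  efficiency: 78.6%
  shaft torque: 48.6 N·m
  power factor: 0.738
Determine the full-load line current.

ω = 2π×874/60 = 91.53 rad/s; P_out = τω = 48.6 × 91.53 = 4448 W
P_in = P_out / η = 4448 / 0.786 = 5659 W
I = P_in / (V·cosφ) = 5659 / (240 × 0.738) = 32 A

32 A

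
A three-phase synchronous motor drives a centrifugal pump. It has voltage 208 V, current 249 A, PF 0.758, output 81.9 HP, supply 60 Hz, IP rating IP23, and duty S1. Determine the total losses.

P_in = √3·V·I·cosφ = 1.732×208×249×0.758 = 67995 W
P_out = 81.9×746 = 61097 W
Losses = P_in − P_out = 67995 − 61097 = 6898 W

6900 W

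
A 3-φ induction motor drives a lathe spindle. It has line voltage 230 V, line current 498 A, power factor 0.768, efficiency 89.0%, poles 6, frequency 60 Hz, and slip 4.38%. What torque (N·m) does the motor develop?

1130 N·m

P_in = √3·V·I·cosφ = 1.732 × 230 × 498 × 0.768 = 152358 W
P_out = η·P_in = 0.89 × 152358 = 135599 W
n_s = 120×60/6 = 1200 rpm; n = 1200×(1−0.0438) = 1147 rpm
ω = 2π×1147/60 = 120.1 rad/s
τ = P_out/ω = 135599/120.1 = 1130 N·m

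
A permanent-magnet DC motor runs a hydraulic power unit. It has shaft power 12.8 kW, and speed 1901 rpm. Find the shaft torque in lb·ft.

47.4 lb·ft

ω = 2π × 1901/60 = 199.1 rad/s
τ = P/ω = 12800/199.1 = 64.29 N·m
In lb·ft: 64.29/1.356 = 47.4 lb·ft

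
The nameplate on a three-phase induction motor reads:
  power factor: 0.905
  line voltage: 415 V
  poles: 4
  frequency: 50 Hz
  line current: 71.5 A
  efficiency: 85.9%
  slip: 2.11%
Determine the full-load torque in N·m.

260 N·m

P_in = √3·V·I·cosφ = 1.732 × 415 × 71.5 × 0.905 = 46510 W
P_out = η·P_in = 0.859 × 46510 = 39952 W
n_s = 120×50/4 = 1500 rpm; n = 1500×(1−0.0211) = 1468 rpm
ω = 2π×1468/60 = 153.7 rad/s
τ = P_out/ω = 39952/153.7 = 260 N·m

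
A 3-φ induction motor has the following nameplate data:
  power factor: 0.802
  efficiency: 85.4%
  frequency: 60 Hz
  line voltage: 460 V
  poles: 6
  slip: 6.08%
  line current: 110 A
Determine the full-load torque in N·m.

P_in = √3·V·I·cosφ = 1.732 × 460 × 110 × 0.802 = 70287 W
P_out = η·P_in = 0.854 × 70287 = 60025 W
n_s = 120×60/6 = 1200 rpm; n = 1200×(1−0.0608) = 1127 rpm
ω = 2π×1127/60 = 118 rad/s
τ = P_out/ω = 60025/118 = 509 N·m

509 N·m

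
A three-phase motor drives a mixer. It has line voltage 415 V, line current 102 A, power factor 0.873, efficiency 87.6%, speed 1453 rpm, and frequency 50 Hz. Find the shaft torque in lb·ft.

272 lb·ft

P_in = √3·V·I·cosφ = 1.732 × 415 × 102 × 0.873 = 64004 W
P_out = η·P_in = 0.876 × 64004 = 56068 W
n = 1453 rpm
ω = 2π×1453/60 = 152.2 rad/s
τ = P_out/ω = 56068/152.2 = 368.4 N·m
In lb·ft: 368.4/1.356 = 272 lb·ft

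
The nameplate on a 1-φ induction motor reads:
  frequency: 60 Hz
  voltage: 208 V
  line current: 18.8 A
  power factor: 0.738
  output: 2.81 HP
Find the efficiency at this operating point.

72.6 %

P_out = 2.81 × 746 = 2096 W
P_in = V·I·cosφ = 208 × 18.8 × 0.738 = 2886 W
η = P_out / P_in = 2096 / 2886 = 0.726 = 72.6%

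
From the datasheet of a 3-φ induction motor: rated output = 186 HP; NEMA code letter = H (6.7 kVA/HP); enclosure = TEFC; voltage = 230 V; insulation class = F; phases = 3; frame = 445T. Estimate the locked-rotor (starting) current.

3130 A

S_LR = 6.7 × 186 = 1246.2 kVA
I_LR = S_LR/(√3·V_L) = 1246200/(1.732×230) = 3130 A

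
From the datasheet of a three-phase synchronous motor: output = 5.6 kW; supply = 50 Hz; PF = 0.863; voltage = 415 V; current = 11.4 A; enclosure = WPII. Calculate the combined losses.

1470 W

P_in = √3·V·I·cosφ = 1.732×415×11.4×0.863 = 7072 W
P_out = 5600 W
Losses = P_in − P_out = 7072 − 5600 = 1472 W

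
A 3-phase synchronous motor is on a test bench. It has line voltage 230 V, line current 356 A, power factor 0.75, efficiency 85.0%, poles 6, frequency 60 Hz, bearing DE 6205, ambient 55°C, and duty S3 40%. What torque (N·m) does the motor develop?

P_in = √3·V·I·cosφ = 1.732 × 230 × 356 × 0.75 = 106362 W
P_out = η·P_in = 0.85 × 106362 = 90408 W
n = n_s = 120×60/6 = 1200 rpm (synchronous)
ω = 2π×1200/60 = 125.7 rad/s
τ = P_out/ω = 90408/125.7 = 719 N·m

719 N·m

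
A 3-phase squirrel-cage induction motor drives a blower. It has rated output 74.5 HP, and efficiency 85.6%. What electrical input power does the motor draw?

P_out = 74.5 × 746 = 55577 W
P_in = P_out/η = 55577/0.856 = 64926 W = 64.9 kW

64.9 kW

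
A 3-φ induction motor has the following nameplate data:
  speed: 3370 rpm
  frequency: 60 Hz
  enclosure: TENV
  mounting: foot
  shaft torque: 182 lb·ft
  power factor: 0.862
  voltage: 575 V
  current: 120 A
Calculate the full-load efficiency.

τ = 182 lb·ft × 1.356 = 246.8 N·m
ω = 2π × 3370/60 = 352.9 rad/s; P_out = τω = 246.8 × 352.9 = 87096 W
P_in = √3·V_L·I_L·cosφ = 1.732 × 575 × 120 × 0.862 = 103016 W
η = P_out / P_in = 87096 / 103016 = 0.845 = 84.5%

84.5 %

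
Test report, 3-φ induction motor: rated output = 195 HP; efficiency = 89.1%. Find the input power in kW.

P_out = 195 × 746 = 145470 W
P_in = P_out/η = 145470/0.891 = 163266 W = 163 kW

163 kW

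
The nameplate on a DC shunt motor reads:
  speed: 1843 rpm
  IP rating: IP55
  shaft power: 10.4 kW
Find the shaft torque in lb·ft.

39.7 lb·ft

ω = 2π × 1843/60 = 193 rad/s
τ = P/ω = 10400/193 = 53.89 N·m
In lb·ft: 53.89/1.356 = 39.7 lb·ft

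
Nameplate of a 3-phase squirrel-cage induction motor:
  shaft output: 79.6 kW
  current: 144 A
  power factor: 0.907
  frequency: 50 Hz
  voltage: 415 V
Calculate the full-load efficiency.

P_out = 79.6 kW = 79600 W
P_in = √3·V_L·I_L·cosφ = 1.732 × 415 × 144 × 0.907 = 93878 W
η = P_out / P_in = 79600 / 93878 = 0.848 = 84.8%

84.8 %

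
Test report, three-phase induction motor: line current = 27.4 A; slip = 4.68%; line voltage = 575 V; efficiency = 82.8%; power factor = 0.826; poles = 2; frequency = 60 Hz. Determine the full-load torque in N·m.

P_in = √3·V·I·cosφ = 1.732 × 575 × 27.4 × 0.826 = 22540 W
P_out = η·P_in = 0.828 × 22540 = 18663 W
n_s = 120×60/2 = 3600 rpm; n = 3600×(1−0.0468) = 3432 rpm
ω = 2π×3432/60 = 359.4 rad/s
τ = P_out/ω = 18663/359.4 = 51.9 N·m

51.9 N·m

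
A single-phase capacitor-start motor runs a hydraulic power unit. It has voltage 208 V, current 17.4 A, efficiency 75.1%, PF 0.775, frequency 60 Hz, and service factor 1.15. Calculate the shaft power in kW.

2.11 kW

P_in = V·I·cosφ = 208 × 17.4 × 0.775 = 2805 W
P_out = η·P_in = 0.751 × 2805 = 2107 W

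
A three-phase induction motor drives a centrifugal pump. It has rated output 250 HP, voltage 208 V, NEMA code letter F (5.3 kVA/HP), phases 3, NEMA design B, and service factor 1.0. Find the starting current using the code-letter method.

S_LR = 5.3 × 250 = 1325 kVA
I_LR = S_LR/(√3·V_L) = 1325000/(1.732×208) = 3680 A

3680 A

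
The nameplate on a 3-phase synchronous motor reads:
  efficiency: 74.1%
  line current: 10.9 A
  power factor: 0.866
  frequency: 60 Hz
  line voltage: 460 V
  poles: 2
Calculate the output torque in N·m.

14.8 N·m

P_in = √3·V·I·cosφ = 1.732 × 460 × 10.9 × 0.866 = 7521 W
P_out = η·P_in = 0.741 × 7521 = 5573 W
n = n_s = 120×60/2 = 3600 rpm (synchronous)
ω = 2π×3600/60 = 377 rad/s
τ = P_out/ω = 5573/377 = 14.8 N·m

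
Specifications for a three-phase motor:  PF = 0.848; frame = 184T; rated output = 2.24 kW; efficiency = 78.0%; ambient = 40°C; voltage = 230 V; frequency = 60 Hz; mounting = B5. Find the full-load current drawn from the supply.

8.5 A

P_out = 2.24 kW = 2240 W
P_in = P_out / η = 2240 / 0.780 = 2872 W
I_L = P_in / (√3·V_L·cosφ) = 2872 / (1.732 × 230 × 0.848) = 8.5 A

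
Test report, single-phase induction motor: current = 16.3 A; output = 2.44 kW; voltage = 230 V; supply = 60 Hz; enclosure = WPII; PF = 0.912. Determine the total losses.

979 W

P_in = V·I·cosφ = 230×16.3×0.912 = 3419 W
P_out = 2440 W
Losses = P_in − P_out = 3419 − 2440 = 979 W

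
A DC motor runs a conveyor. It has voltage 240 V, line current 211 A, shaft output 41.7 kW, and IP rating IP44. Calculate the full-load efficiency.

P_out = 41.7 kW = 41700 W
P_in = V·I = 240 × 211 = 50640 W
η = P_out / P_in = 41700 / 50640 = 0.823 = 82.3%

82.3 %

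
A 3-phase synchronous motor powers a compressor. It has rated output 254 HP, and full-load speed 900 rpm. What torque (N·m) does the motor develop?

2010 N·m

P_out = 254 × 746 = 189484 W
ω = 2π × 900/60 = 94.25 rad/s
τ = P_out/ω = 189484/94.25 = 2010 N·m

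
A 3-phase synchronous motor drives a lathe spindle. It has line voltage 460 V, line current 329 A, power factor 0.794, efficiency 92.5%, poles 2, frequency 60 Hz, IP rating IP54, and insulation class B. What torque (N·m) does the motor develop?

511 N·m

P_in = √3·V·I·cosφ = 1.732 × 460 × 329 × 0.794 = 208124 W
P_out = η·P_in = 0.925 × 208124 = 192515 W
n = n_s = 120×60/2 = 3600 rpm (synchronous)
ω = 2π×3600/60 = 377 rad/s
τ = P_out/ω = 192515/377 = 511 N·m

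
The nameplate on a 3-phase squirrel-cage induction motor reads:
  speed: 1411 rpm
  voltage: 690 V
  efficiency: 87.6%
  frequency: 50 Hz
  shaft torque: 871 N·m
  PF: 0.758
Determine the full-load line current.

ω = 2π×1411/60 = 147.8 rad/s; P_out = τω = 871 × 147.8 = 128734 W
P_in = P_out / η = 128734 / 0.876 = 146957 W
I_L = P_in / (√3·V_L·cosφ) = 146957 / (1.732 × 690 × 0.758) = 162 A

162 A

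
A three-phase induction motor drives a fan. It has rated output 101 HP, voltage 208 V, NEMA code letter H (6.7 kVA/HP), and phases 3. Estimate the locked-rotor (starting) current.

S_LR = 6.7 × 101 = 676.7 kVA
I_LR = S_LR/(√3·V_L) = 676700/(1.732×208) = 1880 A

1880 A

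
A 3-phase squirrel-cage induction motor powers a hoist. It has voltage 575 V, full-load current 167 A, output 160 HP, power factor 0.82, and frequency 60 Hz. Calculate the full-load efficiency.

87.5 %

P_out = 160 × 746 = 119360 W
P_in = √3·V_L·I_L·cosφ = 1.732 × 575 × 167 × 0.82 = 136379 W
η = P_out / P_in = 119360 / 136379 = 0.875 = 87.5%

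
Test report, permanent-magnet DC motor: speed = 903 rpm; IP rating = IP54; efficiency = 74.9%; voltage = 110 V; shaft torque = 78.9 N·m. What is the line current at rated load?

ω = 2π×903/60 = 94.56 rad/s; P_out = τω = 78.9 × 94.56 = 7461 W
P_in = P_out / η = 7461 / 0.749 = 9961 W
I = P_in / V = 9961 / 110 = 90.6 A

90.6 A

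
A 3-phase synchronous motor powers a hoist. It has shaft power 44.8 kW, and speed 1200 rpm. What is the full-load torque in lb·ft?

ω = 2π × 1200/60 = 125.7 rad/s
τ = P/ω = 44800/125.7 = 356.4 N·m
In lb·ft: 356.4/1.356 = 263 lb·ft

263 lb·ft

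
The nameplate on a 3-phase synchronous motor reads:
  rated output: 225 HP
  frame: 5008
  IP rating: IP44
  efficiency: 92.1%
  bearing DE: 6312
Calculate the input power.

P_out = 225 × 746 = 167850 W
P_in = P_out/η = 167850/0.921 = 182248 W = 182 kW

182 kW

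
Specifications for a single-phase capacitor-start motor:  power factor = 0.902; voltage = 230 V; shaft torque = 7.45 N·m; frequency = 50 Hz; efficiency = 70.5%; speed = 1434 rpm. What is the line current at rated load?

ω = 2π×1434/60 = 150.2 rad/s; P_out = τω = 7.45 × 150.2 = 1119 W
P_in = P_out / η = 1119 / 0.705 = 1587 W
I = P_in / (V·cosφ) = 1587 / (230 × 0.902) = 7.65 A

7.65 A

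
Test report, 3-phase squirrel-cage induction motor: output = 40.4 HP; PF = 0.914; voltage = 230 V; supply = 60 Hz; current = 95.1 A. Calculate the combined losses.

P_in = √3·V·I·cosφ = 1.732×230×95.1×0.914 = 34626 W
P_out = 40.4×746 = 30138 W
Losses = P_in − P_out = 34626 − 30138 = 4488 W

4.49 kW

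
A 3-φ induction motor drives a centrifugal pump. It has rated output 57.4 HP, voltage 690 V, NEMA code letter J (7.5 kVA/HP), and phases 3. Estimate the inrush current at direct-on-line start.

S_LR = 7.5 × 57.4 = 430.5 kVA
I_LR = S_LR/(√3·V_L) = 430500/(1.732×690) = 360 A

360 A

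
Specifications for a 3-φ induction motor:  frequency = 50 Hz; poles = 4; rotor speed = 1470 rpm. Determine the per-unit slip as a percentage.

n_s = 120f/p = 120×50/4 = 1500 rpm
s = (n_s − n)/n_s = (1500 − 1470)/1500 = 0.0200

2.00 %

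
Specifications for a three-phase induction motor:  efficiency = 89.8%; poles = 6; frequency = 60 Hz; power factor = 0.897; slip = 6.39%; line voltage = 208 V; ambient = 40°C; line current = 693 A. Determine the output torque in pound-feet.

1260 lb·ft

P_in = √3·V·I·cosφ = 1.732 × 208 × 693 × 0.897 = 223943 W
P_out = η·P_in = 0.898 × 223943 = 201101 W
n_s = 120×60/6 = 1200 rpm; n = 1200×(1−0.0639) = 1123 rpm
ω = 2π×1123/60 = 117.6 rad/s
τ = P_out/ω = 201101/117.6 = 1710 N·m
In lb·ft: 1710/1.356 = 1260 lb·ft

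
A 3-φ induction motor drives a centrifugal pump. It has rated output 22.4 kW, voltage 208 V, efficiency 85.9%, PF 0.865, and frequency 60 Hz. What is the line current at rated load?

83.7 A

P_out = 22.4 kW = 22400 W
P_in = P_out / η = 22400 / 0.859 = 26077 W
I_L = P_in / (√3·V_L·cosφ) = 26077 / (1.732 × 208 × 0.865) = 83.7 A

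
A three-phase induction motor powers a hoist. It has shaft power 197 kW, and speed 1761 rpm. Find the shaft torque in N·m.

1070 N·m

ω = 2π × 1761/60 = 184.4 rad/s
τ = P/ω = 197000/184.4 = 1070 N·m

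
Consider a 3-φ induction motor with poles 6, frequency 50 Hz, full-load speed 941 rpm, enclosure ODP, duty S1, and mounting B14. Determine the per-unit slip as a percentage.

5.90 %

n_s = 120f/p = 120×50/6 = 1000 rpm
s = (n_s − n)/n_s = (1000 − 941)/1000 = 0.0590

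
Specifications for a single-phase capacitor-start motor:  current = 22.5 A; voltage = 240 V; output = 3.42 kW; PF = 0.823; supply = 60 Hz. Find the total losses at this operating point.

P_in = V·I·cosφ = 240×22.5×0.823 = 4444 W
P_out = 3420 W
Losses = P_in − P_out = 4444 − 3420 = 1024 W

1.02 kW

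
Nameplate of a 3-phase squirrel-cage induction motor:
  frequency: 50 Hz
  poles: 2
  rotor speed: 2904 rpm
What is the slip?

n_s = 120f/p = 120×50/2 = 3000 rpm
s = (n_s − n)/n_s = (3000 − 2904)/3000 = 0.0320

3.20 %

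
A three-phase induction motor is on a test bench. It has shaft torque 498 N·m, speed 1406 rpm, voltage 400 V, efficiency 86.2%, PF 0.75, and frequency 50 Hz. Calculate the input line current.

ω = 2π×1406/60 = 147.2 rad/s; P_out = τω = 498 × 147.2 = 73306 W
P_in = P_out / η = 73306 / 0.862 = 85042 W
I_L = P_in / (√3·V_L·cosφ) = 85042 / (1.732 × 400 × 0.75) = 164 A

164 A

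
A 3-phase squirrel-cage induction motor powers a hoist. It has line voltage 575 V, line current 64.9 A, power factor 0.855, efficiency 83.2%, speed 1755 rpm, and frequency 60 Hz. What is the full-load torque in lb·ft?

P_in = √3·V·I·cosφ = 1.732 × 575 × 64.9 × 0.855 = 55262 W
P_out = η·P_in = 0.832 × 55262 = 45978 W
n = 1755 rpm
ω = 2π×1755/60 = 183.8 rad/s
τ = P_out/ω = 45978/183.8 = 250.2 N·m
In lb·ft: 250.2/1.356 = 185 lb·ft

185 lb·ft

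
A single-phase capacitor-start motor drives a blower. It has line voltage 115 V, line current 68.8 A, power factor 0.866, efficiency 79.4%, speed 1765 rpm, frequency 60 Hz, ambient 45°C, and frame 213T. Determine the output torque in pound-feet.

21.7 lb·ft

P_in = V·I·cosφ = 115 × 68.8 × 0.866 = 6852 W
P_out = η·P_in = 0.794 × 6852 = 5440 W
n = 1765 rpm
ω = 2π×1765/60 = 184.8 rad/s
τ = P_out/ω = 5440/184.8 = 29.44 N·m
In lb·ft: 29.44/1.356 = 21.7 lb·ft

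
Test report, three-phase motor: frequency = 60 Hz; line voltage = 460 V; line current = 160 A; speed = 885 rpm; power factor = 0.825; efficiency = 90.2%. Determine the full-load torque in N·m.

P_in = √3·V·I·cosφ = 1.732 × 460 × 160 × 0.825 = 105167 W
P_out = η·P_in = 0.902 × 105167 = 94861 W
n = 885 rpm
ω = 2π×885/60 = 92.68 rad/s
τ = P_out/ω = 94861/92.68 = 1020 N·m

1020 N·m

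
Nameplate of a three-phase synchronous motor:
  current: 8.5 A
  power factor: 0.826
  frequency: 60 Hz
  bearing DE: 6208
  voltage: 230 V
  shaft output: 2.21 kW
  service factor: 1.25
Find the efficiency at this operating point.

P_out = 2.21 kW = 2210 W
P_in = √3·V_L·I_L·cosφ = 1.732 × 230 × 8.5 × 0.826 = 2797 W
η = P_out / P_in = 2210 / 2797 = 0.790 = 79.0%

79.0 %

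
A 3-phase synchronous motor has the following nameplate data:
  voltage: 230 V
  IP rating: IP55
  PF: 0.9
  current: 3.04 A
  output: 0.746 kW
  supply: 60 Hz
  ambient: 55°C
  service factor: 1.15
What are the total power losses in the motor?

P_in = √3·V·I·cosφ = 1.732×230×3.04×0.9 = 1090 W
P_out = 746 W
Losses = P_in − P_out = 1090 − 746 = 344 W

344 W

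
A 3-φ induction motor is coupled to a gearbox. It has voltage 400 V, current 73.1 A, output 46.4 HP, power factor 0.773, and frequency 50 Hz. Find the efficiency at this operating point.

P_out = 46.4 × 746 = 34614 W
P_in = √3·V_L·I_L·cosφ = 1.732 × 400 × 73.1 × 0.773 = 39148 W
η = P_out / P_in = 34614 / 39148 = 0.884 = 88.4%

88.4 %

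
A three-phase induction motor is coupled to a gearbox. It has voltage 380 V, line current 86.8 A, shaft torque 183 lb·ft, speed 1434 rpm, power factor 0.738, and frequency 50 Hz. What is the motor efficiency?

88.4 %

τ = 183 lb·ft × 1.356 = 248.1 N·m
ω = 2π × 1434/60 = 150.2 rad/s; P_out = τω = 248.1 × 150.2 = 37265 W
P_in = √3·V_L·I_L·cosφ = 1.732 × 380 × 86.8 × 0.738 = 42161 W
η = P_out / P_in = 37265 / 42161 = 0.884 = 88.4%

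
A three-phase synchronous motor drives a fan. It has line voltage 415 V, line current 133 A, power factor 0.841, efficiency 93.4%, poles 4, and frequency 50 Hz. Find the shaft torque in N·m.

P_in = √3·V·I·cosφ = 1.732 × 415 × 133 × 0.841 = 80398 W
P_out = η·P_in = 0.934 × 80398 = 75092 W
n = n_s = 120×50/4 = 1500 rpm (synchronous)
ω = 2π×1500/60 = 157.1 rad/s
τ = P_out/ω = 75092/157.1 = 478 N·m

478 N·m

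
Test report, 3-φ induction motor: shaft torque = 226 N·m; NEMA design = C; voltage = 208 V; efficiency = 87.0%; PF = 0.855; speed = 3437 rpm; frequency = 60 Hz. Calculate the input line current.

ω = 2π×3437/60 = 359.9 rad/s; P_out = τω = 226 × 359.9 = 81337 W
P_in = P_out / η = 81337 / 0.870 = 93491 W
I_L = P_in / (√3·V_L·cosφ) = 93491 / (1.732 × 208 × 0.855) = 304 A

304 A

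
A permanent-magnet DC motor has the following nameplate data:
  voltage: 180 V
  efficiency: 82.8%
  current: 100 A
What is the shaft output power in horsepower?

20 HP

P_in = V·I = 180 × 100 = 18000 W
P_out = η·P_in = 0.828 × 18000 = 14904 W
= 14904/746 = 20 HP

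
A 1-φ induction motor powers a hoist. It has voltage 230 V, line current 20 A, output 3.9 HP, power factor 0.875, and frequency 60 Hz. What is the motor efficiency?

72.3 %

P_out = 3.9 × 746 = 2909 W
P_in = V·I·cosφ = 230 × 20 × 0.875 = 4025 W
η = P_out / P_in = 2909 / 4025 = 0.723 = 72.3%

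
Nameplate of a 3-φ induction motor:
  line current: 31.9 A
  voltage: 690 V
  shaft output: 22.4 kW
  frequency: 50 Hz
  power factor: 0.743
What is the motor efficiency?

79.1 %

P_out = 22.4 kW = 22400 W
P_in = √3·V_L·I_L·cosφ = 1.732 × 690 × 31.9 × 0.743 = 28325 W
η = P_out / P_in = 22400 / 28325 = 0.791 = 79.1%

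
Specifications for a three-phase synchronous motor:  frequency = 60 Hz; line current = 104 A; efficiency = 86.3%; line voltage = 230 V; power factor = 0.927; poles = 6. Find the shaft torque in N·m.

264 N·m

P_in = √3·V·I·cosφ = 1.732 × 230 × 104 × 0.927 = 38405 W
P_out = η·P_in = 0.863 × 38405 = 33144 W
n = n_s = 120×60/6 = 1200 rpm (synchronous)
ω = 2π×1200/60 = 125.7 rad/s
τ = P_out/ω = 33144/125.7 = 264 N·m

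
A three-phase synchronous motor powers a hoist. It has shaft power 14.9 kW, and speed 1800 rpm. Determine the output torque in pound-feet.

58.3 lb·ft

ω = 2π × 1800/60 = 188.5 rad/s
τ = P/ω = 14900/188.5 = 79.05 N·m
In lb·ft: 79.05/1.356 = 58.3 lb·ft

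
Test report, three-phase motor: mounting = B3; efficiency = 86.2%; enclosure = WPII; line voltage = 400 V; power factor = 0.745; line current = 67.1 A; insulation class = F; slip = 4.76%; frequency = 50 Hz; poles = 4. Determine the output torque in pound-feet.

147 lb·ft

P_in = √3·V·I·cosφ = 1.732 × 400 × 67.1 × 0.745 = 34633 W
P_out = η·P_in = 0.862 × 34633 = 29854 W
n_s = 120×50/4 = 1500 rpm; n = 1500×(1−0.0476) = 1429 rpm
ω = 2π×1429/60 = 149.6 rad/s
τ = P_out/ω = 29854/149.6 = 199.6 N·m
In lb·ft: 199.6/1.356 = 147 lb·ft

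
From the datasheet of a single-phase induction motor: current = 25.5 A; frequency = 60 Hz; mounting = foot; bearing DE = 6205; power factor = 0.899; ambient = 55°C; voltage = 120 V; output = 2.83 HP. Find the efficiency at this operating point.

76.7 %

P_out = 2.83 × 746 = 2111 W
P_in = V·I·cosφ = 120 × 25.5 × 0.899 = 2751 W
η = P_out / P_in = 2111 / 2751 = 0.767 = 76.7%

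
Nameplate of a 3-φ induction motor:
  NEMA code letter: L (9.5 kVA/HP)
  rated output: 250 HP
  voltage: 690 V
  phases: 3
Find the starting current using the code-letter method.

S_LR = 9.5 × 250 = 2375 kVA
I_LR = S_LR/(√3·V_L) = 2375000/(1.732×690) = 1990 A

1990 A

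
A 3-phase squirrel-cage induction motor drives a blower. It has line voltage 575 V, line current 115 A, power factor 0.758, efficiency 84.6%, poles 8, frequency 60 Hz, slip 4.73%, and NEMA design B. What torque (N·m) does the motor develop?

P_in = √3·V·I·cosφ = 1.732 × 575 × 115 × 0.758 = 86813 W
P_out = η·P_in = 0.846 × 86813 = 73444 W
n_s = 120×60/8 = 900 rpm; n = 900×(1−0.0473) = 857 rpm
ω = 2π×857/60 = 89.74 rad/s
τ = P_out/ω = 73444/89.74 = 818 N·m

818 N·m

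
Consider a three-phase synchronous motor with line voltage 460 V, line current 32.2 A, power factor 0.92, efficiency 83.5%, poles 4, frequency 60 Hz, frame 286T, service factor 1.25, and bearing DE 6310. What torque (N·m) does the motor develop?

P_in = √3·V·I·cosφ = 1.732 × 460 × 32.2 × 0.92 = 23602 W
P_out = η·P_in = 0.835 × 23602 = 19708 W
n = n_s = 120×60/4 = 1800 rpm (synchronous)
ω = 2π×1800/60 = 188.5 rad/s
τ = P_out/ω = 19708/188.5 = 105 N·m

105 N·m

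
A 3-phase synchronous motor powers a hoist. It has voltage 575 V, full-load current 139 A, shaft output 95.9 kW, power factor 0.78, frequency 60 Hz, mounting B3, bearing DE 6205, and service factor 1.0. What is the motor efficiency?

P_out = 95.9 kW = 95900 W
P_in = √3·V_L·I_L·cosφ = 1.732 × 575 × 139 × 0.78 = 107975 W
η = P_out / P_in = 95900 / 107975 = 0.888 = 88.8%

88.8 %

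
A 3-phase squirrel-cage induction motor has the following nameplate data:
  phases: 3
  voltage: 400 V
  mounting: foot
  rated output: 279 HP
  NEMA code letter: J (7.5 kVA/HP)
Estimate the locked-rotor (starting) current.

S_LR = 7.5 × 279 = 2092.5 kVA
I_LR = S_LR/(√3·V_L) = 2092500/(1.732×400) = 3020 A

3020 A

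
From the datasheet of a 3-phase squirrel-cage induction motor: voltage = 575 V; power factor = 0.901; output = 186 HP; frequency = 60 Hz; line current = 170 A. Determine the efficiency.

91.0 %

P_out = 186 × 746 = 138756 W
P_in = √3·V_L·I_L·cosφ = 1.732 × 575 × 170 × 0.901 = 152542 W
η = P_out / P_in = 138756 / 152542 = 0.910 = 91.0%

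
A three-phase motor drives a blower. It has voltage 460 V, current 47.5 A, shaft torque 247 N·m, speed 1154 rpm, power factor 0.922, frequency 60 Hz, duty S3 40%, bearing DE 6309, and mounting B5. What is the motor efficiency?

ω = 2π × 1154/60 = 120.8 rad/s; P_out = τω = 247 × 120.8 = 29838 W
P_in = √3·V_L·I_L·cosφ = 1.732 × 460 × 47.5 × 0.922 = 34892 W
η = P_out / P_in = 29838 / 34892 = 0.855 = 85.5%

85.5 %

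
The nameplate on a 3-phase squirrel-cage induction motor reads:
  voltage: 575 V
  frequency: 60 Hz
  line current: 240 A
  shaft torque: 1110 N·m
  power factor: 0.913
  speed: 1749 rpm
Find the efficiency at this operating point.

93.2 %

ω = 2π × 1749/60 = 183.2 rad/s; P_out = τω = 1110 × 183.2 = 203352 W
P_in = √3·V_L·I_L·cosφ = 1.732 × 575 × 240 × 0.913 = 218222 W
η = P_out / P_in = 203352 / 218222 = 0.932 = 93.2%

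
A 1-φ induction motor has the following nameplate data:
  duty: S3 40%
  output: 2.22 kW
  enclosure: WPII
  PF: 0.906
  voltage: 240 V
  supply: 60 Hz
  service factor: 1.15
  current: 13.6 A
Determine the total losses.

737 W

P_in = V·I·cosφ = 240×13.6×0.906 = 2957 W
P_out = 2220 W
Losses = P_in − P_out = 2957 − 2220 = 737 W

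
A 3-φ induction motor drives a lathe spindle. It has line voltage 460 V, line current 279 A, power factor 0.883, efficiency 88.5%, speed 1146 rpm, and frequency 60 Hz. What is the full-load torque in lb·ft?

1070 lb·ft

P_in = √3·V·I·cosφ = 1.732 × 460 × 279 × 0.883 = 196278 W
P_out = η·P_in = 0.885 × 196278 = 173706 W
n = 1146 rpm
ω = 2π×1146/60 = 120 rad/s
τ = P_out/ω = 173706/120 = 1448 N·m
In lb·ft: 1448/1.356 = 1070 lb·ft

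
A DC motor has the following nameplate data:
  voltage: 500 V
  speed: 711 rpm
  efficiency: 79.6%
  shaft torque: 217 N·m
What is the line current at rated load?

ω = 2π×711/60 = 74.46 rad/s; P_out = τω = 217 × 74.46 = 16158 W
P_in = P_out / η = 16158 / 0.796 = 20299 W
I = P_in / V = 20299 / 500 = 40.6 A

40.6 A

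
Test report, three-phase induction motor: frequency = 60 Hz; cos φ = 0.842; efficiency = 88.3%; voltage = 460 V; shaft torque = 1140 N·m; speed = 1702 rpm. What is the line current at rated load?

ω = 2π×1702/60 = 178.2 rad/s; P_out = τω = 1140 × 178.2 = 203148 W
P_in = P_out / η = 203148 / 0.883 = 230066 W
I_L = P_in / (√3·V_L·cosφ) = 230066 / (1.732 × 460 × 0.842) = 343 A

343 A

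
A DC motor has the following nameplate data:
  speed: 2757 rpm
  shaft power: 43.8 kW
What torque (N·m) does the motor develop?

152 N·m

ω = 2π × 2757/60 = 288.7 rad/s
τ = P/ω = 43800/288.7 = 152 N·m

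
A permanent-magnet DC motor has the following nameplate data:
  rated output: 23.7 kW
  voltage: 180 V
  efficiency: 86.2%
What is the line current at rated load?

153 A

P_out = 23.7 kW = 23700 W
P_in = P_out / η = 23700 / 0.862 = 27494 W
I = P_in / V = 27494 / 180 = 153 A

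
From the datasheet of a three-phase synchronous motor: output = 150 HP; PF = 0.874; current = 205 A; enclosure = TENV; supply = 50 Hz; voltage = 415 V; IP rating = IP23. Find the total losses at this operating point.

P_in = √3·V·I·cosφ = 1.732×415×205×0.874 = 128784 W
P_out = 150×746 = 111900 W
Losses = P_in − P_out = 128784 − 111900 = 16884 W

16.9 kW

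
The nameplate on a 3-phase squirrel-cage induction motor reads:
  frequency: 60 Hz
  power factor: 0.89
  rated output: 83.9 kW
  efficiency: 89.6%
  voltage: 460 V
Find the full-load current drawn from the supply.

132 A

P_out = 83.9 kW = 83900 W
P_in = P_out / η = 83900 / 0.896 = 93638 W
I_L = P_in / (√3·V_L·cosφ) = 93638 / (1.732 × 460 × 0.89) = 132 A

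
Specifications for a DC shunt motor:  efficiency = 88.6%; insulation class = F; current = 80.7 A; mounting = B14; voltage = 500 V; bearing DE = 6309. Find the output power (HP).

47.9 HP

P_in = V·I = 500 × 80.7 = 40350 W
P_out = η·P_in = 0.886 × 40350 = 35750 W
= 35750/746 = 47.9 HP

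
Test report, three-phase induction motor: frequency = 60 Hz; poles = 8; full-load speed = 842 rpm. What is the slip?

n_s = 120f/p = 120×60/8 = 900 rpm
s = (n_s − n)/n_s = (900 − 842)/900 = 0.0644

6.44 %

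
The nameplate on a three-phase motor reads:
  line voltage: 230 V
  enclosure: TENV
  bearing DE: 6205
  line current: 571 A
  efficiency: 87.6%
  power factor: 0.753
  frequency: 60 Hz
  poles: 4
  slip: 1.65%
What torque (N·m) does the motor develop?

P_in = √3·V·I·cosφ = 1.732 × 230 × 571 × 0.753 = 171280 W
P_out = η·P_in = 0.876 × 171280 = 150041 W
n_s = 120×60/4 = 1800 rpm; n = 1800×(1−0.0165) = 1770 rpm
ω = 2π×1770/60 = 185.4 rad/s
τ = P_out/ω = 150041/185.4 = 809 N·m

809 N·m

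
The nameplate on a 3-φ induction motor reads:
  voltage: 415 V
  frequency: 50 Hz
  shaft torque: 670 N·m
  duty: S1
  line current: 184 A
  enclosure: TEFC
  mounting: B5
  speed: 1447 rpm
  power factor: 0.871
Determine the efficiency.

ω = 2π × 1447/60 = 151.5 rad/s; P_out = τω = 670 × 151.5 = 101505 W
P_in = √3·V_L·I_L·cosφ = 1.732 × 415 × 184 × 0.871 = 115195 W
η = P_out / P_in = 101505 / 115195 = 0.881 = 88.1%

88.1 %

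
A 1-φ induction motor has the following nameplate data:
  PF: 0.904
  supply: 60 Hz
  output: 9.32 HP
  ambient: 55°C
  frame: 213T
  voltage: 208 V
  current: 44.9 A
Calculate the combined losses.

1490 W

P_in = V·I·cosφ = 208×44.9×0.904 = 8443 W
P_out = 9.32×746 = 6953 W
Losses = P_in − P_out = 8443 − 6953 = 1490 W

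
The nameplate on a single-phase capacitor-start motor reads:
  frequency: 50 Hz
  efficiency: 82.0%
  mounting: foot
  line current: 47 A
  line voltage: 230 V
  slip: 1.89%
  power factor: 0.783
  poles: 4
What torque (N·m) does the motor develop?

P_in = V·I·cosφ = 230 × 47 × 0.783 = 8464 W
P_out = η·P_in = 0.82 × 8464 = 6940 W
n_s = 120×50/4 = 1500 rpm; n = 1500×(1−0.0189) = 1472 rpm
ω = 2π×1472/60 = 154.1 rad/s
τ = P_out/ω = 6940/154.1 = 45 N·m

45 N·m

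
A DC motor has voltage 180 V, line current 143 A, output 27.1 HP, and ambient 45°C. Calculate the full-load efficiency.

78.5 %

P_out = 27.1 × 746 = 20217 W
P_in = V·I = 180 × 143 = 25740 W
η = P_out / P_in = 20217 / 25740 = 0.785 = 78.5%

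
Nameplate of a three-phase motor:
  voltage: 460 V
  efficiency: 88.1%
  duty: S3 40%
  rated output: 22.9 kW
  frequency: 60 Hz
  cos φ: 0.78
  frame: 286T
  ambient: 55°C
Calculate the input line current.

41.8 A

P_out = 22.9 kW = 22900 W
P_in = P_out / η = 22900 / 0.881 = 25993 W
I_L = P_in / (√3·V_L·cosφ) = 25993 / (1.732 × 460 × 0.78) = 41.8 A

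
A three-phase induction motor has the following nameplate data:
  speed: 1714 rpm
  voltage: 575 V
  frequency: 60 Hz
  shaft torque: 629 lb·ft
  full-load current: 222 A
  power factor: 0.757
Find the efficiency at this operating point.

91.5 %

τ = 629 lb·ft × 1.356 = 852.9 N·m
ω = 2π × 1714/60 = 179.5 rad/s; P_out = τω = 852.9 × 179.5 = 153096 W
P_in = √3·V_L·I_L·cosφ = 1.732 × 575 × 222 × 0.757 = 167365 W
η = P_out / P_in = 153096 / 167365 = 0.915 = 91.5%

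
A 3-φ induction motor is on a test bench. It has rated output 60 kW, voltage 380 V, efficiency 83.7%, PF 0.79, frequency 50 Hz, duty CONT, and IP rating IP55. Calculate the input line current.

138 A

P_out = 60 kW = 60000 W
P_in = P_out / η = 60000 / 0.837 = 71685 W
I_L = P_in / (√3·V_L·cosφ) = 71685 / (1.732 × 380 × 0.79) = 138 A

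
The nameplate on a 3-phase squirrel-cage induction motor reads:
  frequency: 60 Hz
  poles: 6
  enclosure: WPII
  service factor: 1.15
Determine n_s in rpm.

1200 rpm

n_s = 120f/p = 120×60/6 = 1200 rpm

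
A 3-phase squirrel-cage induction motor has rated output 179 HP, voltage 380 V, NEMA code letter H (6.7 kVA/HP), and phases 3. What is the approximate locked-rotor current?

S_LR = 6.7 × 179 = 1199.3 kVA
I_LR = S_LR/(√3·V_L) = 1199300/(1.732×380) = 1820 A

1820 A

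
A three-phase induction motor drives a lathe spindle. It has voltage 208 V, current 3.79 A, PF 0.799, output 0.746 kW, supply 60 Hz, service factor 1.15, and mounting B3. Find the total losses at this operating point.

345 W

P_in = √3·V·I·cosφ = 1.732×208×3.79×0.799 = 1091 W
P_out = 746 W
Losses = P_in − P_out = 1091 − 746 = 345 W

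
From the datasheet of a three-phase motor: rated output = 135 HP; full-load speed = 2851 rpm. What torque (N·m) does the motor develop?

337 N·m

P_out = 135 × 746 = 100710 W
ω = 2π × 2851/60 = 298.6 rad/s
τ = P_out/ω = 100710/298.6 = 337 N·m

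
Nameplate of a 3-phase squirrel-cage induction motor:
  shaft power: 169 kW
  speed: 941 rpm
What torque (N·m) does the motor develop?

1720 N·m

ω = 2π × 941/60 = 98.54 rad/s
τ = P/ω = 169000/98.54 = 1720 N·m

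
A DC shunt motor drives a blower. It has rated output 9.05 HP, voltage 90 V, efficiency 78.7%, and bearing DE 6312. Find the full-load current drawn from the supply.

95.3 A

P_out = 9.05 × 746 = 6751 W
P_in = P_out / η = 6751 / 0.787 = 8578 W
I = P_in / V = 8578 / 90 = 95.3 A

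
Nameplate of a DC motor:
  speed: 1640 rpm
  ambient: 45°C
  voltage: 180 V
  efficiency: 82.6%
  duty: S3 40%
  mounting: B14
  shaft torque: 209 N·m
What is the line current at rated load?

ω = 2π×1640/60 = 171.7 rad/s; P_out = τω = 209 × 171.7 = 35885 W
P_in = P_out / η = 35885 / 0.826 = 43444 W
I = P_in / V = 43444 / 180 = 241 A

241 A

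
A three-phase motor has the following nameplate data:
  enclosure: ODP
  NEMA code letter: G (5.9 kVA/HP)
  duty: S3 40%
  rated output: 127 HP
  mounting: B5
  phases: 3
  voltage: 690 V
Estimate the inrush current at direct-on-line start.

S_LR = 5.9 × 127 = 749.3 kVA
I_LR = S_LR/(√3·V_L) = 749300/(1.732×690) = 627 A

627 A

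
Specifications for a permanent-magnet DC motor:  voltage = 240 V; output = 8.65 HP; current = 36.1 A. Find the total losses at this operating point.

P_in = V·I = 240×36.1 = 8664 W
P_out = 8.65×746 = 6453 W
Losses = P_in − P_out = 8664 − 6453 = 2211 W

2210 W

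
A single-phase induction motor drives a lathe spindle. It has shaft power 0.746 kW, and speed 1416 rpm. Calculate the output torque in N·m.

ω = 2π × 1416/60 = 148.3 rad/s
τ = P/ω = 746/148.3 = 5.03 N·m

5.03 N·m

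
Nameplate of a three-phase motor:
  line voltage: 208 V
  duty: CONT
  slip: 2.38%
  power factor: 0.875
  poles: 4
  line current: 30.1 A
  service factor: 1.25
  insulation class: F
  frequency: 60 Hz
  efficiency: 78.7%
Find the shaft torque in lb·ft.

29.9 lb·ft

P_in = √3·V·I·cosφ = 1.732 × 208 × 30.1 × 0.875 = 9488 W
P_out = η·P_in = 0.787 × 9488 = 7467 W
n_s = 120×60/4 = 1800 rpm; n = 1800×(1−0.0238) = 1757 rpm
ω = 2π×1757/60 = 184 rad/s
τ = P_out/ω = 7467/184 = 40.58 N·m
In lb·ft: 40.58/1.356 = 29.9 lb·ft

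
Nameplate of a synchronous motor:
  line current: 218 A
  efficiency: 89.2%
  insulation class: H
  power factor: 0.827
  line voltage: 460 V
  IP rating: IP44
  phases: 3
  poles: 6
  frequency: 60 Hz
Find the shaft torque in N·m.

1020 N·m

P_in = √3·V·I·cosφ = 1.732 × 460 × 218 × 0.827 = 143637 W
P_out = η·P_in = 0.892 × 143637 = 128124 W
n = n_s = 120×60/6 = 1200 rpm (synchronous)
ω = 2π×1200/60 = 125.7 rad/s
τ = P_out/ω = 128124/125.7 = 1020 N·m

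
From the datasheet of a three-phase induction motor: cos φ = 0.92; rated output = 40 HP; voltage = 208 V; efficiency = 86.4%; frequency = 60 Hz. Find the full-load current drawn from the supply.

104 A

P_out = 40 × 746 = 29840 W
P_in = P_out / η = 29840 / 0.864 = 34537 W
I_L = P_in / (√3·V_L·cosφ) = 34537 / (1.732 × 208 × 0.92) = 104 A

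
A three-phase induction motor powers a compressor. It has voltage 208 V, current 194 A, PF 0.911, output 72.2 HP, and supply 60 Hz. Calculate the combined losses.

P_in = √3·V·I·cosφ = 1.732×208×194×0.911 = 63669 W
P_out = 72.2×746 = 53861 W
Losses = P_in − P_out = 63669 − 53861 = 9808 W

9.81 kW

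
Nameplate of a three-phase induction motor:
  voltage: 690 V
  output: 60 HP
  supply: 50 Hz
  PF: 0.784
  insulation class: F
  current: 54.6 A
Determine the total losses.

P_in = √3·V·I·cosφ = 1.732×690×54.6×0.784 = 51157 W
P_out = 60×746 = 44760 W
Losses = P_in − P_out = 51157 − 44760 = 6397 W

6.4 kW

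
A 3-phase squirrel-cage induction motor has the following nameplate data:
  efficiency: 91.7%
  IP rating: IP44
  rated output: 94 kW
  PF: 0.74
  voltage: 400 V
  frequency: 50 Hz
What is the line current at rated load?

200 A

P_out = 94 kW = 94000 W
P_in = P_out / η = 94000 / 0.917 = 102508 W
I_L = P_in / (√3·V_L·cosφ) = 102508 / (1.732 × 400 × 0.74) = 200 A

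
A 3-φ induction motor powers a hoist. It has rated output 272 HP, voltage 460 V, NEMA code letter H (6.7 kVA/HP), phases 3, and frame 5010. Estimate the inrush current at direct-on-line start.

2290 A

S_LR = 6.7 × 272 = 1822.4 kVA
I_LR = S_LR/(√3·V_L) = 1822400/(1.732×460) = 2290 A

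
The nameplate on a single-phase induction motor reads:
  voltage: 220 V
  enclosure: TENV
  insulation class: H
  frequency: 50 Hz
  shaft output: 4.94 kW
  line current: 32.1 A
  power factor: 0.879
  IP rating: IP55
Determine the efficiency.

P_out = 4.94 kW = 4940 W
P_in = V·I·cosφ = 220 × 32.1 × 0.879 = 6207 W
η = P_out / P_in = 4940 / 6207 = 0.796 = 79.6%

79.6 %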